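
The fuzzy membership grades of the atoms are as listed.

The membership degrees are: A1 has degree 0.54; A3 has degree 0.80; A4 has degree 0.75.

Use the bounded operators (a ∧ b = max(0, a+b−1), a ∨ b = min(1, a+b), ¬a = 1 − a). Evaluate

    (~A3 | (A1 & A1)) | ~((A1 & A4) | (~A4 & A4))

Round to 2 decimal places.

0.99

~A3 = 1 − 0.80 = 0.20
A1 & A1 = max(0, a+b−1) on (0.54, 0.54) = 0.08
~A3 | (A1 & A1) = min(1, a+b) on (0.20, 0.08) = 0.28
A1 & A4 = max(0, a+b−1) on (0.54, 0.75) = 0.29
~A4 = 1 − 0.75 = 0.25
~A4 & A4 = max(0, a+b−1) on (0.25, 0.75) = 0.00
(A1 & A4) | (~A4 & A4) = min(1, a+b) on (0.29, 0.00) = 0.29
~((A1 & A4) | (~A4 & A4)) = 1 − 0.29 = 0.71
(~A3 | (A1 & A1)) | ~((A1 & A4) | (~A4 & A4)) = min(1, a+b) on (0.28, 0.71) = 0.99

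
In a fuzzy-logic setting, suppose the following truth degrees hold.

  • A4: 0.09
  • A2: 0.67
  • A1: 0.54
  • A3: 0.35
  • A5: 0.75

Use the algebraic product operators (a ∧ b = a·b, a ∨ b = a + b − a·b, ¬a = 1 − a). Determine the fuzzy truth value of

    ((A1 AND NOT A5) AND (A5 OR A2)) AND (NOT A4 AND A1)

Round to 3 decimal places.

NOT A5 = 1 − 0.7500 = 0.2500
A1 AND NOT A5 = a·b on (0.5400, 0.2500) = 0.1350
A5 OR A2 = a + b − a·b on (0.7500, 0.6700) = 0.9175
(A1 AND NOT A5) AND (A5 OR A2) = a·b on (0.1350, 0.9175) = 0.1239
NOT A4 = 1 − 0.0900 = 0.9100
NOT A4 AND A1 = a·b on (0.9100, 0.5400) = 0.4914
((A1 AND NOT A5) AND (A5 OR A2)) AND (NOT A4 AND A1) = a·b on (0.1239, 0.4914) = 0.0609

0.061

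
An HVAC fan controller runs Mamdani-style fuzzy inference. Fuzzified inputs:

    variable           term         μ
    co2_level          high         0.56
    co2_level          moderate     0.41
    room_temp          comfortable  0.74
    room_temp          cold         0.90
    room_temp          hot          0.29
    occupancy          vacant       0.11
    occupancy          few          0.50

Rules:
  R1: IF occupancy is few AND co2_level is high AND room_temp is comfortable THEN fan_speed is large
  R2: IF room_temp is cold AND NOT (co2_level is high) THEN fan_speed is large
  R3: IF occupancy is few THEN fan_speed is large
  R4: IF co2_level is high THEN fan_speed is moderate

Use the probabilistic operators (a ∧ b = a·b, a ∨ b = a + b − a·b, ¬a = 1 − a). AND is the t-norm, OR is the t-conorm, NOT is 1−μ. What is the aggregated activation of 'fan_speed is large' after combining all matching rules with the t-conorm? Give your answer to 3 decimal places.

0.761

R1: few=0.50, high=0.56, comfortable=0.74; AND[a·b] → w = 0.2072
R2: cold=0.90, ¬high=1−0.56=0.44; AND[a·b] → w = 0.3960
R3: few=0.50 → w = 0.5000
R4: high=0.56 → w = 0.5600
Rules with consequent 'large': {R1, R2, R3} → strengths 0.2072, 0.3960, 0.5000
Aggregate via t-conorm [a + b − a·b]: 0.7606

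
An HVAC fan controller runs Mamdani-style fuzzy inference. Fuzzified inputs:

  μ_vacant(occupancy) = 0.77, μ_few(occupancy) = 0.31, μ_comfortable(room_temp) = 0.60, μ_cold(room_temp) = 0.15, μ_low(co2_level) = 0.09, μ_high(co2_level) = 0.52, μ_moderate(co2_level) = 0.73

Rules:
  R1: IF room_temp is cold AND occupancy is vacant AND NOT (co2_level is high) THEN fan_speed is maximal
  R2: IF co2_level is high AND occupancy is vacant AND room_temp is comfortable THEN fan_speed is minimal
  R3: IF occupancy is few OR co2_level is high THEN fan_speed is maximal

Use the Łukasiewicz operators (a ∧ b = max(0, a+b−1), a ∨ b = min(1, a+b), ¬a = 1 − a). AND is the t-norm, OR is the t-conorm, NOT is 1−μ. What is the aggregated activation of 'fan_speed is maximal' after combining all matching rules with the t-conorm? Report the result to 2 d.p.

0.83

R1: cold=0.15, vacant=0.77, ¬high=1−0.52=0.48; AND[max(0, a+b−1)] → w = 0.00
R2: high=0.52, vacant=0.77, comfortable=0.60; AND[max(0, a+b−1)] → w = 0.00
R3: few=0.31, high=0.52; OR[min(1, a+b)] → w = 0.83
Rules with consequent 'maximal': {R1, R3} → strengths 0.00, 0.83
Aggregate via t-conorm [min(1, a+b)]: 0.83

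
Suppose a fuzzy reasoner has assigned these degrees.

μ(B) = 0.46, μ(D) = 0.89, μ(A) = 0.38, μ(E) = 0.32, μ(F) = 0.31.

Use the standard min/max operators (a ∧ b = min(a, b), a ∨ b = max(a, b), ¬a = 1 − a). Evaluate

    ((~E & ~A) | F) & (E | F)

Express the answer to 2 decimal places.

0.32

~E = 1 − 0.32 = 0.68
~A = 1 − 0.38 = 0.62
~E & ~A = min(a, b) on (0.68, 0.62) = 0.62
(~E & ~A) | F = max(a, b) on (0.62, 0.31) = 0.62
E | F = max(a, b) on (0.32, 0.31) = 0.32
((~E & ~A) | F) & (E | F) = min(a, b) on (0.62, 0.32) = 0.32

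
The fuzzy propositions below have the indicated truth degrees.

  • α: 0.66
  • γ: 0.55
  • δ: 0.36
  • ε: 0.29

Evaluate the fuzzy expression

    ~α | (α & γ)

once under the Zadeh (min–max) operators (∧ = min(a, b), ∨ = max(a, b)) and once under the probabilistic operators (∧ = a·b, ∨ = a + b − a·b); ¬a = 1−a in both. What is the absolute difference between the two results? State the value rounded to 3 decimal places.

0.030

Under Zadeh (min–max):
  ~α = 1 − 0.66 = 0.34
  α & γ = min(a, b) on (0.66, 0.55) = 0.55
  ~α | (α & γ) = max(a, b) on (0.34, 0.55) = 0.55
  → value = 0.5500
Under probabilistic:
  ~α = 1 − 0.6600 = 0.3400
  α & γ = a·b on (0.6600, 0.5500) = 0.3630
  ~α | (α & γ) = a + b − a·b on (0.3400, 0.3630) = 0.5796
  → value = 0.5796
|0.5500 − 0.5796| = 0.030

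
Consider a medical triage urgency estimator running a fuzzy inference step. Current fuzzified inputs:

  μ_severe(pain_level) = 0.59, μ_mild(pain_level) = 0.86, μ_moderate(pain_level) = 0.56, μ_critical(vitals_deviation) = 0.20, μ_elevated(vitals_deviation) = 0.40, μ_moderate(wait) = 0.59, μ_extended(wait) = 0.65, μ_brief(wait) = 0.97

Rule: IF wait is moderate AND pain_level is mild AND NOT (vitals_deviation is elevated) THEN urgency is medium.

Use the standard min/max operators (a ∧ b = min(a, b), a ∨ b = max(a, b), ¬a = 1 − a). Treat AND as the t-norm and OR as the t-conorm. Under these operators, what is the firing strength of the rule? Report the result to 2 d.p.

0.59

firing strength: moderate=0.59, mild=0.86, ¬elevated=1−0.40=0.60; AND[min(a, b)] → w = 0.59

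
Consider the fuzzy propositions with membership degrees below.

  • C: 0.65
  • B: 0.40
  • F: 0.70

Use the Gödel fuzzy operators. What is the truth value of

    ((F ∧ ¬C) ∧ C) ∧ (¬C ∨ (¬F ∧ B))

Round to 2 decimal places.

0.35

¬C = 1 − 0.65 = 0.35
F ∧ ¬C = min(a, b) on (0.70, 0.35) = 0.35
(F ∧ ¬C) ∧ C = min(a, b) on (0.35, 0.65) = 0.35
¬C = 1 − 0.65 = 0.35
¬F = 1 − 0.70 = 0.30
¬F ∧ B = min(a, b) on (0.30, 0.40) = 0.30
¬C ∨ (¬F ∧ B) = max(a, b) on (0.35, 0.30) = 0.35
((F ∧ ¬C) ∧ C) ∧ (¬C ∨ (¬F ∧ B)) = min(a, b) on (0.35, 0.35) = 0.35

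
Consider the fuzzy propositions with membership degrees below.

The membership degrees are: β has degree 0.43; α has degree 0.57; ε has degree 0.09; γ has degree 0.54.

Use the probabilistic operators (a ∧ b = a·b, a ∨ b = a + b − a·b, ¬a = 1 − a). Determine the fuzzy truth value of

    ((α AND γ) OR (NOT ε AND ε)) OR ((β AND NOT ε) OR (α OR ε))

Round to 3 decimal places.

0.849

α AND γ = a·b on (0.5700, 0.5400) = 0.3078
NOT ε = 1 − 0.0900 = 0.9100
NOT ε AND ε = a·b on (0.9100, 0.0900) = 0.0819
(α AND γ) OR (NOT ε AND ε) = a + b − a·b on (0.3078, 0.0819) = 0.3645
NOT ε = 1 − 0.0900 = 0.9100
β AND NOT ε = a·b on (0.4300, 0.9100) = 0.3913
α OR ε = a + b − a·b on (0.5700, 0.0900) = 0.6087
(β AND NOT ε) OR (α OR ε) = a + b − a·b on (0.3913, 0.6087) = 0.7618
((α AND γ) OR (NOT ε AND ε)) OR ((β AND NOT ε) OR (α OR ε)) = a + b − a·b on (0.3645, 0.7618) = 0.8486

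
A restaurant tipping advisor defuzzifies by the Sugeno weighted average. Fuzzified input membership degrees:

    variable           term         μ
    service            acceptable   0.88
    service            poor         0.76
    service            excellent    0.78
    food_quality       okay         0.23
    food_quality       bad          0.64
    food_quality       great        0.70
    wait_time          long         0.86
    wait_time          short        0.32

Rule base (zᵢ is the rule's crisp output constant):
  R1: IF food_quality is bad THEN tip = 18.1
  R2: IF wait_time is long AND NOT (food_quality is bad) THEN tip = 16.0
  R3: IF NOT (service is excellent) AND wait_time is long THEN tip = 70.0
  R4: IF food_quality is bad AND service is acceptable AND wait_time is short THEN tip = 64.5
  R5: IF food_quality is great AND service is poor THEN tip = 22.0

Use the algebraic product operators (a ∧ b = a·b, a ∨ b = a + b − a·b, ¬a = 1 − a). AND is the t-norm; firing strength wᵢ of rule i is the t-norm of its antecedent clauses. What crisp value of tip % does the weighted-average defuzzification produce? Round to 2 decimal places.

R1 (z=18.1): bad=0.64 → w = 0.6400
R2 (z=16.0): long=0.86, ¬bad=1−0.64=0.36; AND[a·b] → w = 0.3096
R3 (z=70.0): ¬excellent=1−0.78=0.22, long=0.86; AND[a·b] → w = 0.1892
R4 (z=64.5): bad=0.64, acceptable=0.88, short=0.32; AND[a·b] → w = 0.1802
R5 (z=22.0): great=0.70, poor=0.76; AND[a·b] → w = 0.5320
Weighted average = (0.6400·18.1 + 0.3096·16.0 + 0.1892·70.0 + 0.1802·64.5 + 0.5320·22.0) / (0.6400 + 0.3096 + 0.1892 + 0.1802 + 0.5320)
  = 53.1100 / 1.8510 = 28.69

28.69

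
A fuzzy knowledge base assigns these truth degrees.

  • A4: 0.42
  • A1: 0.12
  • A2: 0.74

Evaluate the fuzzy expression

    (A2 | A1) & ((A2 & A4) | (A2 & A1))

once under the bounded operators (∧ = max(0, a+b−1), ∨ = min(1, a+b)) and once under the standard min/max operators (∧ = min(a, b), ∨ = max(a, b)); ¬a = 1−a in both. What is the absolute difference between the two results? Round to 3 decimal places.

0.400

Under bounded:
  A2 | A1 = min(1, a+b) on (0.74, 0.12) = 0.86
  A2 & A4 = max(0, a+b−1) on (0.74, 0.42) = 0.16
  A2 & A1 = max(0, a+b−1) on (0.74, 0.12) = 0.00
  (A2 & A4) | (A2 & A1) = min(1, a+b) on (0.16, 0.00) = 0.16
  (A2 | A1) & ((A2 & A4) | (A2 & A1)) = max(0, a+b−1) on (0.86, 0.16) = 0.02
  → value = 0.0200
Under standard min/max:
  A2 | A1 = max(a, b) on (0.74, 0.12) = 0.74
  A2 & A4 = min(a, b) on (0.74, 0.42) = 0.42
  A2 & A1 = min(a, b) on (0.74, 0.12) = 0.12
  (A2 & A4) | (A2 & A1) = max(a, b) on (0.42, 0.12) = 0.42
  (A2 | A1) & ((A2 & A4) | (A2 & A1)) = min(a, b) on (0.74, 0.42) = 0.42
  → value = 0.4200
|0.0200 − 0.4200| = 0.400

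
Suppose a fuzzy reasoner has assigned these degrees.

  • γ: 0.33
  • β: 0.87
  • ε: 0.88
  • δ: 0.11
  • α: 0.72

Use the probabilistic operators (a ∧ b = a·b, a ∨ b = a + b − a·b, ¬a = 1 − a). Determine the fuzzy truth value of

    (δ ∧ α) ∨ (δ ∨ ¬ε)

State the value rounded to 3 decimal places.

δ ∧ α = a·b on (0.1100, 0.7200) = 0.0792
¬ε = 1 − 0.8800 = 0.1200
δ ∨ ¬ε = a + b − a·b on (0.1100, 0.1200) = 0.2168
(δ ∧ α) ∨ (δ ∨ ¬ε) = a + b − a·b on (0.0792, 0.2168) = 0.2788

0.279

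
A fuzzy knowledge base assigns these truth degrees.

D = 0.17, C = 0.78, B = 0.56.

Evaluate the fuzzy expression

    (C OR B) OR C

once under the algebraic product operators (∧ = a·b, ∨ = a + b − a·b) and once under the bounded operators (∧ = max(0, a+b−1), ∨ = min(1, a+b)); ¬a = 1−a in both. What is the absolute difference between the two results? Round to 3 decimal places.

0.021

Under algebraic product:
  C OR B = a + b − a·b on (0.7800, 0.5600) = 0.9032
  (C OR B) OR C = a + b − a·b on (0.9032, 0.7800) = 0.9787
  → value = 0.9787
Under bounded:
  C OR B = min(1, a+b) on (0.78, 0.56) = 1.00
  (C OR B) OR C = min(1, a+b) on (1.00, 0.78) = 1.00
  → value = 1.0000
|0.9787 − 1.0000| = 0.021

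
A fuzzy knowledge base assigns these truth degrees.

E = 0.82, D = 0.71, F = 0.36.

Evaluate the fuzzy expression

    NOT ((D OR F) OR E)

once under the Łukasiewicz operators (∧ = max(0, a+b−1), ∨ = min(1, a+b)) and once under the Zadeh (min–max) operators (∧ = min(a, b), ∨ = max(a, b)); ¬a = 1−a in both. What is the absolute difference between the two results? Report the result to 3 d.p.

0.180

Under Łukasiewicz:
  D OR F = min(1, a+b) on (0.71, 0.36) = 1.00
  (D OR F) OR E = min(1, a+b) on (1.00, 0.82) = 1.00
  NOT ((D OR F) OR E) = 1 − 1.00 = 0.00
  → value = 0.0000
Under Zadeh (min–max):
  D OR F = max(a, b) on (0.71, 0.36) = 0.71
  (D OR F) OR E = max(a, b) on (0.71, 0.82) = 0.82
  NOT ((D OR F) OR E) = 1 − 0.82 = 0.18
  → value = 0.1800
|0.0000 − 0.1800| = 0.180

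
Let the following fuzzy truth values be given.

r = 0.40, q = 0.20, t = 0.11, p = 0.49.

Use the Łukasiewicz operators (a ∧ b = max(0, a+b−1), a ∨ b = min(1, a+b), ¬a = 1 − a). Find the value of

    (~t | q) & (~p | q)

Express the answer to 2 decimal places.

~t = 1 − 0.11 = 0.89
~t | q = min(1, a+b) on (0.89, 0.20) = 1.00
~p = 1 − 0.49 = 0.51
~p | q = min(1, a+b) on (0.51, 0.20) = 0.71
(~t | q) & (~p | q) = max(0, a+b−1) on (1.00, 0.71) = 0.71

0.71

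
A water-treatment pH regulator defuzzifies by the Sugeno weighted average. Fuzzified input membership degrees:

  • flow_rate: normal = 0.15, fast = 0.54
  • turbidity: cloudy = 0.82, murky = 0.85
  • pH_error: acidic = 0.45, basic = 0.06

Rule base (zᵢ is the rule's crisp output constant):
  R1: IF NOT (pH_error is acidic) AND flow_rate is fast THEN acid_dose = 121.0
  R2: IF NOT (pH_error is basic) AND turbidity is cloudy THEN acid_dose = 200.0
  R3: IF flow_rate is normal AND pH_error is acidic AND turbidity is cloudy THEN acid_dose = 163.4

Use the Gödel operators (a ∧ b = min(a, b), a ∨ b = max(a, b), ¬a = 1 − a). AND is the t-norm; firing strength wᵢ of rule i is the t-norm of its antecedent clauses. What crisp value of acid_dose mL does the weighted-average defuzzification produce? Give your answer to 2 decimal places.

R1 (z=121.0): ¬acidic=1−0.45=0.55, fast=0.54; AND[min(a, b)] → w = 0.54
R2 (z=200.0): ¬basic=1−0.06=0.94, cloudy=0.82; AND[min(a, b)] → w = 0.82
R3 (z=163.4): normal=0.15, acidic=0.45, cloudy=0.82; AND[min(a, b)] → w = 0.15
Weighted average = (0.54·121.0 + 0.82·200.0 + 0.15·163.4) / (0.54 + 0.82 + 0.15)
  = 253.8500 / 1.5100 = 168.11

168.11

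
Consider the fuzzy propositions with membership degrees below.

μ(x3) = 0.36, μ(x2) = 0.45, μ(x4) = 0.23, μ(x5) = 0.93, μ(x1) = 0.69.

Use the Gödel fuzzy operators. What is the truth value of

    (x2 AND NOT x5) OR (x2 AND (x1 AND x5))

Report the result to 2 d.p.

NOT x5 = 1 − 0.93 = 0.07
x2 AND NOT x5 = min(a, b) on (0.45, 0.07) = 0.07
x1 AND x5 = min(a, b) on (0.69, 0.93) = 0.69
x2 AND (x1 AND x5) = min(a, b) on (0.45, 0.69) = 0.45
(x2 AND NOT x5) OR (x2 AND (x1 AND x5)) = max(a, b) on (0.07, 0.45) = 0.45

0.45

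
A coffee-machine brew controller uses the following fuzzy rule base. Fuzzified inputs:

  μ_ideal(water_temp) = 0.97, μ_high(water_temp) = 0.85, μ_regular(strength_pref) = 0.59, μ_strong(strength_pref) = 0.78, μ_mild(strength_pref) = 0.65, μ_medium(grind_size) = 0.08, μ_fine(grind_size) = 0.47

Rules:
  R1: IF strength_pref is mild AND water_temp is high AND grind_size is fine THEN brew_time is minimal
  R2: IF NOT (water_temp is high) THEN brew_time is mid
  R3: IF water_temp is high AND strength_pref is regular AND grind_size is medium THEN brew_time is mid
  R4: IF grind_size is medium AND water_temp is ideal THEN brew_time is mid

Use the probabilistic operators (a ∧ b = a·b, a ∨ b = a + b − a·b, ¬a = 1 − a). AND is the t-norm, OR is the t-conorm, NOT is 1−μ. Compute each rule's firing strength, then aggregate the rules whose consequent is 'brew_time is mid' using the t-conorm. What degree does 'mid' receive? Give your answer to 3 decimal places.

R1: mild=0.65, high=0.85, fine=0.47; AND[a·b] → w = 0.2597
R2: ¬high=1−0.85=0.15 → w = 0.1500
R3: high=0.85, regular=0.59, medium=0.08; AND[a·b] → w = 0.0401
R4: medium=0.08, ideal=0.97; AND[a·b] → w = 0.0776
Rules with consequent 'mid': {R2, R3, R4} → strengths 0.1500, 0.0401, 0.0776
Aggregate via t-conorm [a + b − a·b]: 0.2474

0.247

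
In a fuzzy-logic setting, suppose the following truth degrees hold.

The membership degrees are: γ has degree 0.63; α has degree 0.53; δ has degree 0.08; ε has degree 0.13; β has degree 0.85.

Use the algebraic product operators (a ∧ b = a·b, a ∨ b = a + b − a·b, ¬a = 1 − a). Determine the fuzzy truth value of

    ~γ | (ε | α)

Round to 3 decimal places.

~γ = 1 − 0.6300 = 0.3700
ε | α = a + b − a·b on (0.1300, 0.5300) = 0.5911
~γ | (ε | α) = a + b − a·b on (0.3700, 0.5911) = 0.7424

0.742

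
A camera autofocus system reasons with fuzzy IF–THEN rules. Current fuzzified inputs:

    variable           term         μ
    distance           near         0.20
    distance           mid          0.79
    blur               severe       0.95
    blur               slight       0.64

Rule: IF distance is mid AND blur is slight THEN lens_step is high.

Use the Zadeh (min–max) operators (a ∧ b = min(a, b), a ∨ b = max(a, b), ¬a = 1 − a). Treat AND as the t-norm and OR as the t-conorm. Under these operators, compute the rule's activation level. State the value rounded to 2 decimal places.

0.64

firing strength: mid=0.79, slight=0.64; AND[min(a, b)] → w = 0.64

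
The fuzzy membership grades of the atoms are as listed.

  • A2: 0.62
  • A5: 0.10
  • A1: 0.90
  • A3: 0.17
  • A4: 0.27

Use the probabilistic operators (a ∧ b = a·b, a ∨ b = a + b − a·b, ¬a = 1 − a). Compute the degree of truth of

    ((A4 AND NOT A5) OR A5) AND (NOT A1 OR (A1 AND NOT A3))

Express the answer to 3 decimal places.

0.246

NOT A5 = 1 − 0.1000 = 0.9000
A4 AND NOT A5 = a·b on (0.2700, 0.9000) = 0.2430
(A4 AND NOT A5) OR A5 = a + b − a·b on (0.2430, 0.1000) = 0.3187
NOT A1 = 1 − 0.9000 = 0.1000
NOT A3 = 1 − 0.1700 = 0.8300
A1 AND NOT A3 = a·b on (0.9000, 0.8300) = 0.7470
NOT A1 OR (A1 AND NOT A3) = a + b − a·b on (0.1000, 0.7470) = 0.7723
((A4 AND NOT A5) OR A5) AND (NOT A1 OR (A1 AND NOT A3)) = a·b on (0.3187, 0.7723) = 0.2461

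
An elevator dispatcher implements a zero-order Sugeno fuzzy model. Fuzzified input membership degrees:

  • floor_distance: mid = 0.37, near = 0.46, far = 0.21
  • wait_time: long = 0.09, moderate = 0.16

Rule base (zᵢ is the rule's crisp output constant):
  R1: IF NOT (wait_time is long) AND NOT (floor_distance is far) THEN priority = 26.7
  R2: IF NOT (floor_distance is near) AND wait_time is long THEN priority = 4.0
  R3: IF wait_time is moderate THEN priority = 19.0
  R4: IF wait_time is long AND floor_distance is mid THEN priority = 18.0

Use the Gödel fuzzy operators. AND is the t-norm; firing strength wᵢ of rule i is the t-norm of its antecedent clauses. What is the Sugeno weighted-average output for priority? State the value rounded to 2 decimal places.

23.11

R1 (z=26.7): ¬long=1−0.09=0.91, ¬far=1−0.21=0.79; AND[min(a, b)] → w = 0.79
R2 (z=4.0): ¬near=1−0.46=0.54, long=0.09; AND[min(a, b)] → w = 0.09
R3 (z=19.0): moderate=0.16 → w = 0.16
R4 (z=18.0): long=0.09, mid=0.37; AND[min(a, b)] → w = 0.09
Weighted average = (0.79·26.7 + 0.09·4.0 + 0.16·19.0 + 0.09·18.0) / (0.79 + 0.09 + 0.16 + 0.09)
  = 26.1130 / 1.1300 = 23.11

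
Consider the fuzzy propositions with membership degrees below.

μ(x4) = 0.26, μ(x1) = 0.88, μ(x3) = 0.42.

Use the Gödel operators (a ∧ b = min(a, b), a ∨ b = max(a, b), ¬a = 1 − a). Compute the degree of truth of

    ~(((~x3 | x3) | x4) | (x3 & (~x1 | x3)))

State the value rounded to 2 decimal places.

0.42

~x3 = 1 − 0.42 = 0.58
~x3 | x3 = max(a, b) on (0.58, 0.42) = 0.58
(~x3 | x3) | x4 = max(a, b) on (0.58, 0.26) = 0.58
~x1 = 1 − 0.88 = 0.12
~x1 | x3 = max(a, b) on (0.12, 0.42) = 0.42
x3 & (~x1 | x3) = min(a, b) on (0.42, 0.42) = 0.42
((~x3 | x3) | x4) | (x3 & (~x1 | x3)) = max(a, b) on (0.58, 0.42) = 0.58
~(((~x3 | x3) | x4) | (x3 & (~x1 | x3))) = 1 − 0.58 = 0.42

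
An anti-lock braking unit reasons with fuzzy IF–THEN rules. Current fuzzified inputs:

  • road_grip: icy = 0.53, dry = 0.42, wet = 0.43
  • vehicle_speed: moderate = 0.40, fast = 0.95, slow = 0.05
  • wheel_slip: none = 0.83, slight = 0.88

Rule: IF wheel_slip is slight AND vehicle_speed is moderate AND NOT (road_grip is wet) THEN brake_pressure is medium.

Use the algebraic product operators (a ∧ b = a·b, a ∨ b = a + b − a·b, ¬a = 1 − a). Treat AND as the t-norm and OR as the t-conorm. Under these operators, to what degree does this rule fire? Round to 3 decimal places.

0.201

firing strength: slight=0.88, moderate=0.40, ¬wet=1−0.43=0.57; AND[a·b] → w = 0.2006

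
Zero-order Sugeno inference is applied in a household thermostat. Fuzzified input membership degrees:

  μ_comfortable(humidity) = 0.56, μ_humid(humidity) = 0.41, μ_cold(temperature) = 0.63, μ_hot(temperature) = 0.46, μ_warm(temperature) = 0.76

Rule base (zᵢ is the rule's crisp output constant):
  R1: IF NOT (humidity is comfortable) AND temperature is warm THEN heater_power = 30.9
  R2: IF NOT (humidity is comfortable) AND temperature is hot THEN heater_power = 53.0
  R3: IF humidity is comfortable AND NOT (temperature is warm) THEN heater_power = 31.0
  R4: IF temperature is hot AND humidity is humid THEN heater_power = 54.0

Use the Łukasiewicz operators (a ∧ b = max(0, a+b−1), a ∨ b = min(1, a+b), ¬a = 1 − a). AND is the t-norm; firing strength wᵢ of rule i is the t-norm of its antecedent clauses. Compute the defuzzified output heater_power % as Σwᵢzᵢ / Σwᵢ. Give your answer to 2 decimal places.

30.90

R1 (z=30.9): ¬comfortable=1−0.56=0.44, warm=0.76; AND[max(0, a+b−1)] → w = 0.20
R2 (z=53.0): ¬comfortable=1−0.56=0.44, hot=0.46; AND[max(0, a+b−1)] → w = 0.00
R3 (z=31.0): comfortable=0.56, ¬warm=1−0.76=0.24; AND[max(0, a+b−1)] → w = 0.00
R4 (z=54.0): hot=0.46, humid=0.41; AND[max(0, a+b−1)] → w = 0.00
Weighted average = (0.20·30.9 + 0.00·53.0 + 0.00·31.0 + 0.00·54.0) / (0.20 + 0.00 + 0.00 + 0.00)
  = 6.1800 / 0.2000 = 30.90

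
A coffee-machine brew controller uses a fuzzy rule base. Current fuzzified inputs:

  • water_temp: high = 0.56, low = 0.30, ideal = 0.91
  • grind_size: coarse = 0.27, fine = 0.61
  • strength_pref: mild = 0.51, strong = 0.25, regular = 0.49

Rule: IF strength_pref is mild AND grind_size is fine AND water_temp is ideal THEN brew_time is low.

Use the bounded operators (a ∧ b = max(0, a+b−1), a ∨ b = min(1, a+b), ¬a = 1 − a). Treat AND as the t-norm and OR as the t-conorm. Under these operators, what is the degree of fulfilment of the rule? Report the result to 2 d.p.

0.03

firing strength: mild=0.51, fine=0.61, ideal=0.91; AND[max(0, a+b−1)] → w = 0.03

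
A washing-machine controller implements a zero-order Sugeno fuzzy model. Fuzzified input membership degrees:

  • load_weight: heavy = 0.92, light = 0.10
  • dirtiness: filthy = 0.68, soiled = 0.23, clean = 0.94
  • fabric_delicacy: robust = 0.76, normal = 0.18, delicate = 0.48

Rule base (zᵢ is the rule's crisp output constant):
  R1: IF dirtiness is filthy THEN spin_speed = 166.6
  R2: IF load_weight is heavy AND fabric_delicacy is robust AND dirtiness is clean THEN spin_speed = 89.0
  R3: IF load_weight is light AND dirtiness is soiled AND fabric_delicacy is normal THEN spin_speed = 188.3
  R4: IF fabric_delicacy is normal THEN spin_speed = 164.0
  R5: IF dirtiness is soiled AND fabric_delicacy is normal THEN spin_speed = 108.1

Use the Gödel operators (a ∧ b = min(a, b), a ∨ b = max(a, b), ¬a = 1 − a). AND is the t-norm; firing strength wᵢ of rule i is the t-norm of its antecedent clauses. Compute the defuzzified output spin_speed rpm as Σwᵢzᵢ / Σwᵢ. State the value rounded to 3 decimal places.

R1 (z=166.6): filthy=0.68 → w = 0.68
R2 (z=89.0): heavy=0.92, robust=0.76, clean=0.94; AND[min(a, b)] → w = 0.76
R3 (z=188.3): light=0.10, soiled=0.23, normal=0.18; AND[min(a, b)] → w = 0.10
R4 (z=164.0): normal=0.18 → w = 0.18
R5 (z=108.1): soiled=0.23, normal=0.18; AND[min(a, b)] → w = 0.18
Weighted average = (0.68·166.6 + 0.76·89.0 + 0.10·188.3 + 0.18·164.0 + 0.18·108.1) / (0.68 + 0.76 + 0.10 + 0.18 + 0.18)
  = 248.7360 / 1.9000 = 130.914

130.914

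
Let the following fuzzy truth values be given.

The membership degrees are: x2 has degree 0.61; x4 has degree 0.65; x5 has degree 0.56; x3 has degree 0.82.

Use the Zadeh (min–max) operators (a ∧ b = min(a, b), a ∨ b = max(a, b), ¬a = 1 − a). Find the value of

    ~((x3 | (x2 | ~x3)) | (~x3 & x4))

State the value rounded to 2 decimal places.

~x3 = 1 − 0.82 = 0.18
x2 | ~x3 = max(a, b) on (0.61, 0.18) = 0.61
x3 | (x2 | ~x3) = max(a, b) on (0.82, 0.61) = 0.82
~x3 = 1 − 0.82 = 0.18
~x3 & x4 = min(a, b) on (0.18, 0.65) = 0.18
(x3 | (x2 | ~x3)) | (~x3 & x4) = max(a, b) on (0.82, 0.18) = 0.82
~((x3 | (x2 | ~x3)) | (~x3 & x4)) = 1 − 0.82 = 0.18

0.18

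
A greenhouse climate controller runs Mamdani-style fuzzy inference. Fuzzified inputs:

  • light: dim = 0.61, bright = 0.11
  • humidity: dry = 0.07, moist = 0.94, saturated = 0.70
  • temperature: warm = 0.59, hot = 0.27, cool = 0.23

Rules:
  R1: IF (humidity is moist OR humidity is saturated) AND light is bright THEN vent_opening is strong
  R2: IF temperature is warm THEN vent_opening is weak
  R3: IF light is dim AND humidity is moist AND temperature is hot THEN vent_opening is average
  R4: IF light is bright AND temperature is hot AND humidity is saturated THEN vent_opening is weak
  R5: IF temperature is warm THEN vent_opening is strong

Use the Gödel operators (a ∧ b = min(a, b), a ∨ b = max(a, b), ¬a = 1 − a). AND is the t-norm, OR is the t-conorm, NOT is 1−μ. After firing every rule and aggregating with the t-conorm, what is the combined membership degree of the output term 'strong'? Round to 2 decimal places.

0.59

R1: (moist=0.94 OR saturated=0.70) = 0.94; AND[min(a, b)] with bright=0.11 → w = 0.11
R2: warm=0.59 → w = 0.59
R3: dim=0.61, moist=0.94, hot=0.27; AND[min(a, b)] → w = 0.27
R4: bright=0.11, hot=0.27, saturated=0.70; AND[min(a, b)] → w = 0.11
R5: warm=0.59 → w = 0.59
Rules with consequent 'strong': {R1, R5} → strengths 0.11, 0.59
Aggregate via t-conorm [max(a, b)]: 0.59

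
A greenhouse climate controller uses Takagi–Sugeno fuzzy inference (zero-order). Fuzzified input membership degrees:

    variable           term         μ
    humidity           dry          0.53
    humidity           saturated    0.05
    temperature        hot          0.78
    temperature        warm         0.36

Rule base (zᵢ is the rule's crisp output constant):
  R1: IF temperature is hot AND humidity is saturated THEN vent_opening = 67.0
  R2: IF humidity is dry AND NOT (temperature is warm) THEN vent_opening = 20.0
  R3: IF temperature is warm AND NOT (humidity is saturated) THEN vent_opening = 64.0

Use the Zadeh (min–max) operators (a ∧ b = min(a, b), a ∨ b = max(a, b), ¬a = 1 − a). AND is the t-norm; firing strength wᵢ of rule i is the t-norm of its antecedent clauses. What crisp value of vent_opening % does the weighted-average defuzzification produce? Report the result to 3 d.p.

R1 (z=67.0): hot=0.78, saturated=0.05; AND[min(a, b)] → w = 0.05
R2 (z=20.0): dry=0.53, ¬warm=1−0.36=0.64; AND[min(a, b)] → w = 0.53
R3 (z=64.0): warm=0.36, ¬saturated=1−0.05=0.95; AND[min(a, b)] → w = 0.36
Weighted average = (0.05·67.0 + 0.53·20.0 + 0.36·64.0) / (0.05 + 0.53 + 0.36)
  = 36.9900 / 0.9400 = 39.351

39.351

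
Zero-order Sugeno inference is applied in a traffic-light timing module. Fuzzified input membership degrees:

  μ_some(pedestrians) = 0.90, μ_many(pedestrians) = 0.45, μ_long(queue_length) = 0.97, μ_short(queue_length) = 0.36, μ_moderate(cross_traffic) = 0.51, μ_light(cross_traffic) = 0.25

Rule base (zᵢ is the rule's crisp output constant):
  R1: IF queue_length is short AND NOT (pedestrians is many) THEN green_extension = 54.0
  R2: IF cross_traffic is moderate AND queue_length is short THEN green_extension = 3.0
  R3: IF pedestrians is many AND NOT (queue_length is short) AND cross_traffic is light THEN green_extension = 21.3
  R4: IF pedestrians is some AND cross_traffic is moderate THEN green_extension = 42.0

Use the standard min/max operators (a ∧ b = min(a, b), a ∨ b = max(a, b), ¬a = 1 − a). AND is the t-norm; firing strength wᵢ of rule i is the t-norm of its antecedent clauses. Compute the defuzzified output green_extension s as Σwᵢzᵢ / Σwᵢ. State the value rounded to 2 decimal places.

31.94

R1 (z=54.0): short=0.36, ¬many=1−0.45=0.55; AND[min(a, b)] → w = 0.36
R2 (z=3.0): moderate=0.51, short=0.36; AND[min(a, b)] → w = 0.36
R3 (z=21.3): many=0.45, ¬short=1−0.36=0.64, light=0.25; AND[min(a, b)] → w = 0.25
R4 (z=42.0): some=0.90, moderate=0.51; AND[min(a, b)] → w = 0.51
Weighted average = (0.36·54.0 + 0.36·3.0 + 0.25·21.3 + 0.51·42.0) / (0.36 + 0.36 + 0.25 + 0.51)
  = 47.2650 / 1.4800 = 31.94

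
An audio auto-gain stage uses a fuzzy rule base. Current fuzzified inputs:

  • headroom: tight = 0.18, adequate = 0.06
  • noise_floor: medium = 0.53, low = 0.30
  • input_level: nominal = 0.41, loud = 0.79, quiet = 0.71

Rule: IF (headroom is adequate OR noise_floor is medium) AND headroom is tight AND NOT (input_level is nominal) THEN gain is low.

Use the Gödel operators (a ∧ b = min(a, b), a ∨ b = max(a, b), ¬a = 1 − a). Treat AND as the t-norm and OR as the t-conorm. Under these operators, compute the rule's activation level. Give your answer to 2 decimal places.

0.18

firing strength: (adequate=0.06 OR medium=0.53) = 0.53; AND[min(a, b)] with tight=0.18, ¬nominal=1−0.41=0.59 → w = 0.18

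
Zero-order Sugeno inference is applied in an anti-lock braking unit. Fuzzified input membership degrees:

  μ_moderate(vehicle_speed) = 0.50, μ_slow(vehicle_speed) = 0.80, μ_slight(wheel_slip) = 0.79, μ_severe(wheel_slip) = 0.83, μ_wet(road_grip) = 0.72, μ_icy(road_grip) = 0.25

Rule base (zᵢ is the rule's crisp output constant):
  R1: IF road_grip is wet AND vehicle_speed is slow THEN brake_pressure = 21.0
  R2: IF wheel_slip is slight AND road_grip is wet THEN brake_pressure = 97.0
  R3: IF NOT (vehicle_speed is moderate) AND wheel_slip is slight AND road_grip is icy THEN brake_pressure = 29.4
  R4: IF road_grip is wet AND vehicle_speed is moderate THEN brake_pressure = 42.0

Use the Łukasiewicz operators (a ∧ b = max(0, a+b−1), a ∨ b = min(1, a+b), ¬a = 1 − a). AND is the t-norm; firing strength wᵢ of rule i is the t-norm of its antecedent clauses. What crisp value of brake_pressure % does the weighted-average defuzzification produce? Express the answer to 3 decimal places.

55.704

R1 (z=21.0): wet=0.72, slow=0.80; AND[max(0, a+b−1)] → w = 0.52
R2 (z=97.0): slight=0.79, wet=0.72; AND[max(0, a+b−1)] → w = 0.51
R3 (z=29.4): ¬moderate=1−0.50=0.50, slight=0.79, icy=0.25; AND[max(0, a+b−1)] → w = 0.00
R4 (z=42.0): wet=0.72, moderate=0.50; AND[max(0, a+b−1)] → w = 0.22
Weighted average = (0.52·21.0 + 0.51·97.0 + 0.00·29.4 + 0.22·42.0) / (0.52 + 0.51 + 0.00 + 0.22)
  = 69.6300 / 1.2500 = 55.704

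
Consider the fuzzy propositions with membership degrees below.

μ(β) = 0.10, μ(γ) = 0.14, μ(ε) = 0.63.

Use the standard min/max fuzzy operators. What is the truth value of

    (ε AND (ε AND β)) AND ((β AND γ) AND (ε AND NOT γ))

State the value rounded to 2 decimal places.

0.10

ε AND β = min(a, b) on (0.63, 0.10) = 0.10
ε AND (ε AND β) = min(a, b) on (0.63, 0.10) = 0.10
β AND γ = min(a, b) on (0.10, 0.14) = 0.10
NOT γ = 1 − 0.14 = 0.86
ε AND NOT γ = min(a, b) on (0.63, 0.86) = 0.63
(β AND γ) AND (ε AND NOT γ) = min(a, b) on (0.10, 0.63) = 0.10
(ε AND (ε AND β)) AND ((β AND γ) AND (ε AND NOT γ)) = min(a, b) on (0.10, 0.10) = 0.10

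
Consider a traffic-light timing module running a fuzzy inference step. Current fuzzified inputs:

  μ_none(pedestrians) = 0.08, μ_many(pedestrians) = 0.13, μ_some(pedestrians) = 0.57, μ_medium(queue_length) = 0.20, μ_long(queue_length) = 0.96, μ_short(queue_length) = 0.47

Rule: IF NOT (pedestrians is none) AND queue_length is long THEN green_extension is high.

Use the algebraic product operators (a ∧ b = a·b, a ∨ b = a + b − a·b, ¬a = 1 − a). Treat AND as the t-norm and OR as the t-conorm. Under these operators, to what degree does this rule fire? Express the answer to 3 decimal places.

firing strength: ¬none=1−0.08=0.92, long=0.96; AND[a·b] → w = 0.8832

0.883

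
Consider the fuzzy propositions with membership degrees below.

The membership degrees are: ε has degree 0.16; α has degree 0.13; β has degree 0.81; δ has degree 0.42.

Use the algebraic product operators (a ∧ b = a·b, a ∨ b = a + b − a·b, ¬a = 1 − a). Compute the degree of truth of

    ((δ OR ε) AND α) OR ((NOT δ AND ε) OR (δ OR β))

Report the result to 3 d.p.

δ OR ε = a + b − a·b on (0.4200, 0.1600) = 0.5128
(δ OR ε) AND α = a·b on (0.5128, 0.1300) = 0.0667
NOT δ = 1 − 0.4200 = 0.5800
NOT δ AND ε = a·b on (0.5800, 0.1600) = 0.0928
δ OR β = a + b − a·b on (0.4200, 0.8100) = 0.8898
(NOT δ AND ε) OR (δ OR β) = a + b − a·b on (0.0928, 0.8898) = 0.9000
((δ OR ε) AND α) OR ((NOT δ AND ε) OR (δ OR β)) = a + b − a·b on (0.0667, 0.9000) = 0.9067

0.907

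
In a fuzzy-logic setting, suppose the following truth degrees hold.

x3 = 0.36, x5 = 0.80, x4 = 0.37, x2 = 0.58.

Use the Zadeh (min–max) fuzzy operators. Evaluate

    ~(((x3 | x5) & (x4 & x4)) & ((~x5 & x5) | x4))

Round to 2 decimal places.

x3 | x5 = max(a, b) on (0.36, 0.80) = 0.80
x4 & x4 = min(a, b) on (0.37, 0.37) = 0.37
(x3 | x5) & (x4 & x4) = min(a, b) on (0.80, 0.37) = 0.37
~x5 = 1 − 0.80 = 0.20
~x5 & x5 = min(a, b) on (0.20, 0.80) = 0.20
(~x5 & x5) | x4 = max(a, b) on (0.20, 0.37) = 0.37
((x3 | x5) & (x4 & x4)) & ((~x5 & x5) | x4) = min(a, b) on (0.37, 0.37) = 0.37
~(((x3 | x5) & (x4 & x4)) & ((~x5 & x5) | x4)) = 1 − 0.37 = 0.63

0.63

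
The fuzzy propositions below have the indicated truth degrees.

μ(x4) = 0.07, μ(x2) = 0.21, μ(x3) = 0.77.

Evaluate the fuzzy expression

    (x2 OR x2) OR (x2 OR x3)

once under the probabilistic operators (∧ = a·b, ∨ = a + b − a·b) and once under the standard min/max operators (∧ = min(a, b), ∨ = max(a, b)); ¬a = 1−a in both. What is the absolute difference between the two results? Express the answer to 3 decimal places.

Under probabilistic:
  x2 OR x2 = a + b − a·b on (0.2100, 0.2100) = 0.3759
  x2 OR x3 = a + b − a·b on (0.2100, 0.7700) = 0.8183
  (x2 OR x2) OR (x2 OR x3) = a + b − a·b on (0.3759, 0.8183) = 0.8866
  → value = 0.8866
Under standard min/max:
  x2 OR x2 = max(a, b) on (0.21, 0.21) = 0.21
  x2 OR x3 = max(a, b) on (0.21, 0.77) = 0.77
  (x2 OR x2) OR (x2 OR x3) = max(a, b) on (0.21, 0.77) = 0.77
  → value = 0.7700
|0.8866 − 0.7700| = 0.117

0.117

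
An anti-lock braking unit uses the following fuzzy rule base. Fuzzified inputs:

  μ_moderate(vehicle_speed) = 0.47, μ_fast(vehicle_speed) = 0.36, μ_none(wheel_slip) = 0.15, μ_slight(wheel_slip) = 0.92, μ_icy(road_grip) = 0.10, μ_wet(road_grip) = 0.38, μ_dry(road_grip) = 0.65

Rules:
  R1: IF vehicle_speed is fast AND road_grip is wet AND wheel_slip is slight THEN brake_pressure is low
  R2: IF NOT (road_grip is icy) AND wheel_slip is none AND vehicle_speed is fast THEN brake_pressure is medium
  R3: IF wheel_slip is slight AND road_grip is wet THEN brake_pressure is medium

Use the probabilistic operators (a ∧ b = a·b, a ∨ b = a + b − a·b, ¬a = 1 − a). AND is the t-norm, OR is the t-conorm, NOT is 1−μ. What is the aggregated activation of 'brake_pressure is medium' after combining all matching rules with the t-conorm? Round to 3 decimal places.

R1: fast=0.36, wet=0.38, slight=0.92; AND[a·b] → w = 0.1259
R2: ¬icy=1−0.10=0.90, none=0.15, fast=0.36; AND[a·b] → w = 0.0486
R3: slight=0.92, wet=0.38; AND[a·b] → w = 0.3496
Rules with consequent 'medium': {R2, R3} → strengths 0.0486, 0.3496
Aggregate via t-conorm [a + b − a·b]: 0.3812

0.381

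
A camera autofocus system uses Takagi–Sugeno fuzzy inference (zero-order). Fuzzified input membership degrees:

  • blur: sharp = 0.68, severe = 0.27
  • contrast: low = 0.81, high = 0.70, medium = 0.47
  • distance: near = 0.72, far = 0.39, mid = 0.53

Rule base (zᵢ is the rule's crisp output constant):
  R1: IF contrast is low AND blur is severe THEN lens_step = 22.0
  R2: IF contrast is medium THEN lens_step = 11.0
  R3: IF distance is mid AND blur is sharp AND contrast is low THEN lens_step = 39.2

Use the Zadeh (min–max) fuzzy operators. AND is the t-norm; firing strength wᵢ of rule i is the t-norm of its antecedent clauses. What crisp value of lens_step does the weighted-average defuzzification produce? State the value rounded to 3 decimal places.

25.107

R1 (z=22.0): low=0.81, severe=0.27; AND[min(a, b)] → w = 0.27
R2 (z=11.0): medium=0.47 → w = 0.47
R3 (z=39.2): mid=0.53, sharp=0.68, low=0.81; AND[min(a, b)] → w = 0.53
Weighted average = (0.27·22.0 + 0.47·11.0 + 0.53·39.2) / (0.27 + 0.47 + 0.53)
  = 31.8860 / 1.2700 = 25.107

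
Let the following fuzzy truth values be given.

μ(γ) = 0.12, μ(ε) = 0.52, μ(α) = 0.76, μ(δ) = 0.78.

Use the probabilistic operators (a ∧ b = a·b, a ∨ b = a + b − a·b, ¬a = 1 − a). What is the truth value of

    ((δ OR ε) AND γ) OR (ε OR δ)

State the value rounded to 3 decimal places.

0.906

δ OR ε = a + b − a·b on (0.7800, 0.5200) = 0.8944
(δ OR ε) AND γ = a·b on (0.8944, 0.1200) = 0.1073
ε OR δ = a + b − a·b on (0.5200, 0.7800) = 0.8944
((δ OR ε) AND γ) OR (ε OR δ) = a + b − a·b on (0.1073, 0.8944) = 0.9057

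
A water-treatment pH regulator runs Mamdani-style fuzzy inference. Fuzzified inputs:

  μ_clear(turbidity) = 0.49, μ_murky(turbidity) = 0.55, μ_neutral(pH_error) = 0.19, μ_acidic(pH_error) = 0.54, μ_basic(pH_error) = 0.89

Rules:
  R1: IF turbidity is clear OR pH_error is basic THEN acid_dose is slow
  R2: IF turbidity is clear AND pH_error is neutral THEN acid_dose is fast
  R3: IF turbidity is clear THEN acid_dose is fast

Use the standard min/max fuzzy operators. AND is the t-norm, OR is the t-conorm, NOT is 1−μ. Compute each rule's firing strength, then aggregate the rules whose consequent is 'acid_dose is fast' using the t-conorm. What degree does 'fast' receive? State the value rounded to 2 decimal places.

R1: clear=0.49, basic=0.89; OR[max(a, b)] → w = 0.89
R2: clear=0.49, neutral=0.19; AND[min(a, b)] → w = 0.19
R3: clear=0.49 → w = 0.49
Rules with consequent 'fast': {R2, R3} → strengths 0.19, 0.49
Aggregate via t-conorm [max(a, b)]: 0.49

0.49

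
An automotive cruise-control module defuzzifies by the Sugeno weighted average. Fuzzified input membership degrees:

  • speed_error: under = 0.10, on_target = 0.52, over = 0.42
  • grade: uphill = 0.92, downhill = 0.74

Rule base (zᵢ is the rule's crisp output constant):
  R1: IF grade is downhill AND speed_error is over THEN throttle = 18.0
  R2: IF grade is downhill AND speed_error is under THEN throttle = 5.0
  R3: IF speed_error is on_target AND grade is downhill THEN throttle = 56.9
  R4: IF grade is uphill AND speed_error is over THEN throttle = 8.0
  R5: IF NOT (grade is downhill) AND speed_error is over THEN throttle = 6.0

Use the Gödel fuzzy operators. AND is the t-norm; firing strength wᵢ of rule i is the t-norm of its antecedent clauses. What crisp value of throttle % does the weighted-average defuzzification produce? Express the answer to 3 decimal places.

R1 (z=18.0): downhill=0.74, over=0.42; AND[min(a, b)] → w = 0.42
R2 (z=5.0): downhill=0.74, under=0.10; AND[min(a, b)] → w = 0.10
R3 (z=56.9): on_target=0.52, downhill=0.74; AND[min(a, b)] → w = 0.52
R4 (z=8.0): uphill=0.92, over=0.42; AND[min(a, b)] → w = 0.42
R5 (z=6.0): ¬downhill=1−0.74=0.26, over=0.42; AND[min(a, b)] → w = 0.26
Weighted average = (0.42·18.0 + 0.10·5.0 + 0.52·56.9 + 0.42·8.0 + 0.26·6.0) / (0.42 + 0.10 + 0.52 + 0.42 + 0.26)
  = 42.5680 / 1.7200 = 24.749

24.749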